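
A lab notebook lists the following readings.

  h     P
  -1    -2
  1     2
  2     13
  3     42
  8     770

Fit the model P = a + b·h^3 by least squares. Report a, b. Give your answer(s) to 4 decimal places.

a = 0.5869, b = 1.5029

Entries of XᵀX: Σ1 = 5, Σh^3 = 547, Σh^3·h^3 = 262939.
For XᵀP: ΣP = 825, Σh^3·P = 395482.
So XᵀX·[a, b]ᵀ = XᵀP: [[5, 547]; [547, 262939]]·[a, b]ᵀ = [825, 395482]ᵀ.
det = 5·262939 − 547² = 1015486.
a = (825·262939 − 547·395482)/1015486 = 596021/1015486; b = (5·395482 − 547·825)/1015486 = 1526135/1015486.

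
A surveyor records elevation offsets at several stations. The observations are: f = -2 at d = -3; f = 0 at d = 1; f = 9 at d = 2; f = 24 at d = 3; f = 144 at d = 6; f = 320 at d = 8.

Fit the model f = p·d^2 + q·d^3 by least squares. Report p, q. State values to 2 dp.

Sums needed: Σd^2·d^2 = 5571, Σd^2·d^3 = 40577, Σd^3·d^3 = 310323.
Right-hand side: Σd^2·f = 25898, Σd^3·f = 195718.
Normal equations: [[5571, 40577]; [40577, 310323]]·[p, q]ᵀ = [25898, 195718]ᵀ.
Determinant 5571·310323 − 40577² = 82316504.
p = (25898·310323 − 40577·195718)/82316504 = 11886971/10289563; q = (5571·195718 − 40577·25898)/82316504 = 4935229/10289563.

p = 1.16, q = 0.48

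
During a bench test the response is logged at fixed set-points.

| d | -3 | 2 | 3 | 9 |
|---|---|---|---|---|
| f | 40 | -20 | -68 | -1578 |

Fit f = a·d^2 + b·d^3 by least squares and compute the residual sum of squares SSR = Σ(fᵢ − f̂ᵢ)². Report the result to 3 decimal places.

SSR = 4.408

With design matrix A, AᵀA = [[6739, 59081]; [59081, 532963]] and Aᵀf = [-128150, -1153438]ᵀ.
Determinant 6739·532963 − 59081² = 101073096.
a = ((-128150)·532963 − 59081·(-1153438))/101073096 = -4248277/2807586; b = (6739·(-1153438) − 59081·(-128150))/101073096 = -5605237/2807586.
Residuals: -44637/155977, 315738/155977, -74442/155977, -2361/155977; SSR = 687474/155977.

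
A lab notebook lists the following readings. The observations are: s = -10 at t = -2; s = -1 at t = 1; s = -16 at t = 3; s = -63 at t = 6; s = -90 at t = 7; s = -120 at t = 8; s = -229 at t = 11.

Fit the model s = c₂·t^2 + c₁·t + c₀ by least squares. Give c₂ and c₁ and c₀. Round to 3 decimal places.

c₂ = -1.992, c₁ = 1.099, c₀ = -0.076

Forming MᵀM = [[22532, 2422, 284]; [2422, 284, 34]; [284, 34, 7]] and Mᵀs = [-42252, -4516, -529]ᵀ gives MᵀM·[c₂, c₁, c₀]ᵀ = Mᵀs.
Solving the 3×3 system (Gaussian elimination) gives c₂ = -772741/387849, c₁ = 426242/387849, c₀ = -9805/129283.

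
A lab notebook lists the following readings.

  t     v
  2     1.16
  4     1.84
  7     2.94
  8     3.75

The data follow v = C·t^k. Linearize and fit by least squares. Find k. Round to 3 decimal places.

With ln vᵢ as the transformed response and ln tᵢ as the regressor:
AᵀA = [[10.5129, 6.1048]; [6.1048, 4]], rhs = [5.7952, 3.1584]ᵀ  (here Σln t = 6.1048, Σ(ln t)² = 10.5129, Σln v = 3.1584, Σln t·ln v = 5.7952).
Slope k = (n·Σln t·ln v − Σln t·Σln v)/(n·Σ(ln t)² − (Σln t)²) = (4·5.7952 − 6.1048·3.1584)/4.7831 = 0.81530; ln C = (Σln v − k·Σln t)/n = -0.45472.

k = 0.815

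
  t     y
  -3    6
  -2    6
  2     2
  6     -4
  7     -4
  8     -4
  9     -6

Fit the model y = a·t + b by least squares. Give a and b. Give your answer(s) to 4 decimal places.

The normal system XᵀX·[a, b]ᵀ = Xᵀy is [[247, 27]; [27, 7]]·[a, b]ᵀ = [-164, -4]ᵀ.
det = 247·7 − 27² = 1000.
a = ((-164)·7 − 27·(-4))/1000 = -26/25; b = (247·(-4) − 27·(-164))/1000 = 86/25.

a = -1.0400, b = 3.4400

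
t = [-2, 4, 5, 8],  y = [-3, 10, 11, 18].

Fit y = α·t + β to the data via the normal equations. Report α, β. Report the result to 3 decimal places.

AᵀA·[α, β]ᵀ = Aᵀy reads: 109·α + 15·β = 245;  15·α + 4·β = 36.
Δ = 109·4 − 15² = 211.
α = (245·4 − 15·36)/211 = 440/211; β = (109·36 − 15·245)/211 = 249/211.

α = 2.085, β = 1.180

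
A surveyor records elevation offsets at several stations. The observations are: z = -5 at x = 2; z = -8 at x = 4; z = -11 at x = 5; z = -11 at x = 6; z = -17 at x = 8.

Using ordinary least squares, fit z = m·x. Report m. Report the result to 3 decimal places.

MᵀM·[m]ᵀ = Mᵀz reads: 145·m = -299.
(Σx·x = 145, Σx·z = -299.)
m = (-299)/145 = -2.06207.

m = -2.062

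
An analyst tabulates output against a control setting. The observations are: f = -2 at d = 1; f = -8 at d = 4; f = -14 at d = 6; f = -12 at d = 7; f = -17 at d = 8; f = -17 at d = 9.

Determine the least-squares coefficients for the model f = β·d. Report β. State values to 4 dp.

Entries of AᵀA: Σd·d = 247.
And Σd·f = -491.
So AᵀA·[β]ᵀ = Aᵀf: [[247]]·[β]ᵀ = [-491]ᵀ.
β = (-491)/247 = -1.98785.

β = -1.9879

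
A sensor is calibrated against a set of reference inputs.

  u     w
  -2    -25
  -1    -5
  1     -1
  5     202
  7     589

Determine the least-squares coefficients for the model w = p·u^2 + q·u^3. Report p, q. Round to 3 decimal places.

p = -1.955, q = 1.998

With design matrix M, MᵀM = [[3044, 19900]; [19900, 133340]] and Mᵀw = [33805, 227481]ᵀ.
Determinant 3044·133340 − 19900² = 9876960.
p = (33805·133340 − 19900·227481)/9876960 = -241415/123462; q = (3044·227481 − 19900·33805)/9876960 = 2466583/1234620.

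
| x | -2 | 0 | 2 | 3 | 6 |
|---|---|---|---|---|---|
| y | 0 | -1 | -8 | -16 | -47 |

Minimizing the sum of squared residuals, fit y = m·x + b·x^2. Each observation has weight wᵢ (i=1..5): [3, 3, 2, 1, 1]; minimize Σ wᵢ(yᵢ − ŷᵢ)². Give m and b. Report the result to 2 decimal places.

m = -2.05, b = -0.97

Forming AᵀWA = [[65, 235]; [235, 1457]] and AᵀWy = [-362, -1900]ᵀ gives AᵀWA·[m, b]ᵀ = AᵀWy.
det = 65·1457 − 235² = 39480.
m = ((-362)·1457 − 235·(-1900))/39480 = -41/20; b = (65·(-1900) − 235·(-362))/39480 = -183/188.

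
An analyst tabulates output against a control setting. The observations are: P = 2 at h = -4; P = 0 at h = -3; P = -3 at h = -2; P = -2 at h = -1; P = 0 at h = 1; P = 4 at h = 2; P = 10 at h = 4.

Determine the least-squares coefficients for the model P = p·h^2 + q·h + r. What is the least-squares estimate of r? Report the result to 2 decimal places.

r = -1.36

The normal system AᵀA·[p, q, r]ᵀ = AᵀP is [[627, -27, 51]; [-27, 51, -3]; [51, -3, 7]]·[p, q, r]ᵀ = [194, 48, 11]ᵀ.
Row-reducing yields p = 865/1848, q = 683/616, r = -15/11.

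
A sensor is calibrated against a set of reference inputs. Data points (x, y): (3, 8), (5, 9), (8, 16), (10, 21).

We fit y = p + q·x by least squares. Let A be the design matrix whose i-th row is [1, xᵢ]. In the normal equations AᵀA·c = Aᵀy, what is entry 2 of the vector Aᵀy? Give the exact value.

407

Entry 2 ↔ basis x, so (Aᵀy)_{2} = Σᵢ (x)·yᵢ = (3)·(8) + (5)·(9) + (8)·(16) + (10)·(21) = 407.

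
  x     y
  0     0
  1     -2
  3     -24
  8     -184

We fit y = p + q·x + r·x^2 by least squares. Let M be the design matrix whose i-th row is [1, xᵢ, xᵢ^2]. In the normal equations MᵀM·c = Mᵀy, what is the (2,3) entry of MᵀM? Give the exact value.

540

Row 2 ↔ basis x, column 3 ↔ basis x^2, so (MᵀM)_{2,3} = Σᵢ (x)·(x^2) = (0)·(0) + (1)·(1) + (3)·(9) + (8)·(64) = 540.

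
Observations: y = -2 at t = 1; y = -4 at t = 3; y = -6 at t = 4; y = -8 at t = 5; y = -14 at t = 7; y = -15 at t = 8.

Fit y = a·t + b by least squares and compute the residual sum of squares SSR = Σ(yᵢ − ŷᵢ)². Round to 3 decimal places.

SSR = 4.820

The normal equations are: 164·a + 28·b = -296;  28·a + 6·b = -49.
(Σt·t = 164, Σt = 28, Σ1 = 6, Σt·y = -296, Σy = -49.)
Eliminating b: 6·(row 1) − 28·(row 2) gives 200·a = 6·(-296) − 28·(-49) = -404, so a = -101/50.
Then b = ((-49) − 28·(-101/50))/6 = 63/50.
Residuals: -31/25, 4/5, 41/50, 21/25, -28/25, -1/10; SSR = 241/50.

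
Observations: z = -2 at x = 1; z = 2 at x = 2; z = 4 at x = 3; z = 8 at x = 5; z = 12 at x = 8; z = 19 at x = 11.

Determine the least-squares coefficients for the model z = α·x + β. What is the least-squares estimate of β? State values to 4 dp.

Sums needed: Σx·x = 224, Σx = 30, Σ1 = 6.
Right-hand side: Σx·z = 359, Σz = 43.
So AᵀA·[α, β]ᵀ = Aᵀz: [[224, 30]; [30, 6]]·[α, β]ᵀ = [359, 43]ᵀ.
det = 224·6 − 30² = 444.
α = (359·6 − 30·43)/444 = 72/37; β = (224·43 − 30·359)/444 = -569/222.

β = -2.5631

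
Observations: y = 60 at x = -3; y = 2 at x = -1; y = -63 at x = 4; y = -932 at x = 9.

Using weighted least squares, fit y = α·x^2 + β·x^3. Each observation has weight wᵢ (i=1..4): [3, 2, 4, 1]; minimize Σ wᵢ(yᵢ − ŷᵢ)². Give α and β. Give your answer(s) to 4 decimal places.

Forming AᵀWA = [[7830, 62414]; [62414, 550014]] and AᵀWy = [-77900, -700420]ᵀ gives AᵀWA·[α, β]ᵀ = AᵀWy.
Δ = 7830·550014 − 62414² = 411102224.
α = ((-77900)·550014 − 62414·(-700420))/411102224 = 54370205/25693889; β = (7830·(-700420) − 62414·(-77900))/411102224 = -38889875/25693889.

α = 2.1161, β = -1.5136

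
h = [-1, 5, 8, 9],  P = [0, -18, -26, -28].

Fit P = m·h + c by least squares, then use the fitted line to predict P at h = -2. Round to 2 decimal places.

P̂ = 2.53

Sums needed: Σh·h = 171, Σh = 21, Σ1 = 4.
And Σh·P = -550, ΣP = -72.
det = 171·4 − 21² = 243.
m = ((-550)·4 − 21·(-72))/243 = -688/243; c = (171·(-72) − 21·(-550))/243 = -254/81.
At h = -2: P̂ = (-688/243)·(-2) + (-254/81)·(1) = 614/243.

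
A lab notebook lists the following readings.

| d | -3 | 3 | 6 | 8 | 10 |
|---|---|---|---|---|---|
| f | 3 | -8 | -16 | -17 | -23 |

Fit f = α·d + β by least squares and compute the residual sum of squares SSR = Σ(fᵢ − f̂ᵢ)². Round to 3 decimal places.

Setting ∂/∂α … = 0 gives: 218·α + 24·β = -495;  24·α + 5·β = -61.
(Σd·d = 218, Σd = 24, Σ1 = 5, Σd·f = -495, Σf = -61.)
det = 218·5 − 24² = 514.
α = ((-495)·5 − 24·(-61))/514 = -1011/514; β = (218·(-61) − 24·(-495))/514 = -709/257.
Residuals: -73/514, 339/514, -370/257, 384/257, -147/257; SSR = 2615/514.

SSR = 5.088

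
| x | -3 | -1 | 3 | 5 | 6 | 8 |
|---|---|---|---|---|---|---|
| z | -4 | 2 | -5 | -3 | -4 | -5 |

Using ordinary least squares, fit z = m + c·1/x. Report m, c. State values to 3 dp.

m = -3.558, c = -4.621

Normal-equation sums: Σ1 = 6, Σ1/x = -61/120, Σ1/x·1/x = 2089/1600.
For Mᵀz: Σz = -19, Σ1/x·z = -169/40.
MᵀM·[m, c]ᵀ = Mᵀz becomes [[6, -61/120]; [-61/120, 2089/1600]]·[m, c]ᵀ = [-19, -169/40]ᵀ.
det = 6·(2089/1600) − (-61/120)² = 21817/2880.
m = ((-19)·(2089/1600) − (-61/120)·(-169/40))/(21817/2880) = -388146/109085; c = (6·(-169/40) − (-61/120)·(-19))/(21817/2880) = -100824/21817.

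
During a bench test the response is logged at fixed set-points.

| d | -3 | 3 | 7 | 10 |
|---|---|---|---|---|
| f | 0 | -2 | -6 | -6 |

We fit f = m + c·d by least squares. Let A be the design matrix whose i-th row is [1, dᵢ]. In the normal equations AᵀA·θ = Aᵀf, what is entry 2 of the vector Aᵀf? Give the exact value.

-108

Entry 2 ↔ basis d, so (Aᵀf)_{2} = Σᵢ (d)·fᵢ = (-3)·(0) + (3)·(-2) + (7)·(-6) + (10)·(-6) = -108.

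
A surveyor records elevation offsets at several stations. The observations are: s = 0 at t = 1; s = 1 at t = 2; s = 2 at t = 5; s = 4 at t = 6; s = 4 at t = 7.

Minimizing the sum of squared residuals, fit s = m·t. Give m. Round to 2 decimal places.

m = 0.56

Forming XᵀX = [[115]] and Xᵀs = [64]ᵀ gives XᵀX·[m]ᵀ = Xᵀs.
Hence m = 64 / 115 ≈ 0.556522.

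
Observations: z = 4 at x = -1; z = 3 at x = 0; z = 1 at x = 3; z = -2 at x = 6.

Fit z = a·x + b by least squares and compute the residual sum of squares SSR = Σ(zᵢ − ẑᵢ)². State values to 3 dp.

SSR = 0.167

Sums needed: Σx·x = 46, Σx = 8, Σ1 = 4.
Moment sums: Σx·z = -13, Σz = 6.
AᵀA·[a, b]ᵀ = Aᵀz becomes [[46, 8]; [8, 4]]·[a, b]ᵀ = [-13, 6]ᵀ.
Determinant 46·4 − 8² = 120.
a = ((-13)·4 − 8·6)/120 = -5/6; b = (46·6 − 8·(-13))/120 = 19/6.
Residuals: 0, -1/6, 1/3, -1/6; SSR = 1/6.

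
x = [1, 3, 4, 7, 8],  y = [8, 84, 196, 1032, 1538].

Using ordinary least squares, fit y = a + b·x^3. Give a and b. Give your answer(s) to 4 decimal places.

a = 4.1611, b = 2.9960

Forming MᵀM = [[5, 947]; [947, 384619]] and Mᵀy = [2858, 1156252]ᵀ gives MᵀM·[a, b]ᵀ = Mᵀy.
Δ = 5·384619 − 947² = 1026286.
a = (2858·384619 − 947·1156252)/1026286 = 2135229/513143; b = (5·1156252 − 947·2858)/1026286 = 1537367/513143.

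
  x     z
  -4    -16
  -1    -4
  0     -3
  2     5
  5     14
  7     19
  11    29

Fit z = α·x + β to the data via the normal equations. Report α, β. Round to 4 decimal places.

Normal-equation sums: Σx·x = 216, Σx = 20, Σ1 = 7.
And Σx·z = 600, Σz = 44.
AᵀA·[α, β]ᵀ = Aᵀz becomes [[216, 20]; [20, 7]]·[α, β]ᵀ = [600, 44]ᵀ.
det = 216·7 − 20² = 1112.
α = (600·7 − 20·44)/1112 = 415/139; β = (216·44 − 20·600)/1112 = -312/139.

α = 2.9856, β = -2.2446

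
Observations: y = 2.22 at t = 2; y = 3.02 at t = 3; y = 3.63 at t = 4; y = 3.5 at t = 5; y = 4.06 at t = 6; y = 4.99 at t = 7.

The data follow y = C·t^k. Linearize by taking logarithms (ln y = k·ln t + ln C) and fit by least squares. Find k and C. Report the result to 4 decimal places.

k = 0.5712, C = 1.5382

Let Y = ln y. Fitting Y = k·ln t + ln C by least squares:
Σln t = 8.5252, Σ(ln t)² = 13.1965, Σln y = 7.4534, Σln t·ln y = 11.2090.
Equations: 13.1965·k + 8.5252·ln C = 11.2090;  8.5252·k + 6·ln C = 7.4534.
Slope k = (n·Σln t·ln y − Σln t·Σln y)/(n·Σ(ln t)² − (Σln t)²) = (6·11.2090 − 8.5252·7.4534)/6.5005 = 0.57119; ln C = (Σln y − k·Σln t)/n = 0.43064, so C = exp(0.43064) = 1.53824.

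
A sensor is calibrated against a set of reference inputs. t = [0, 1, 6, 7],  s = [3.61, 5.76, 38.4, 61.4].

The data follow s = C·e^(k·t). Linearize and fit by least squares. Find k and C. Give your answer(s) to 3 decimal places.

k = 0.396, C = 3.718

Linearized form: ln s = k·t + ln C. From the 4 transformed points,
Sums: Σt = 14.0000, Σ(t)² = 86.0000, Σln s = 10.8001, Σt·ln s = 52.4612.
Normal system: [[86.0000, 14.0000]; [14.0000, 4]]·[k, ln C]ᵀ = [52.4612, 10.8001]ᵀ.
Slope k = (n·Σt·ln s − Σt·Σln s)/(n·Σ(t)² − (Σt)²) = (4·52.4612 − 14.0000·10.8001)/148.0000 = 0.39624; ln C = (Σln s − k·Σt)/n = 1.31320, so C = exp(1.31320) = 3.71805.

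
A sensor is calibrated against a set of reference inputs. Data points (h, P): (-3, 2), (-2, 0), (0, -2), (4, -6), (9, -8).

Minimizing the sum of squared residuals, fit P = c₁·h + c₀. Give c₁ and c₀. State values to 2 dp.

c₁ = -0.82, c₀ = -1.49

Forming XᵀX = [[110, 8]; [8, 5]] and XᵀP = [-102, -14]ᵀ gives XᵀX·[c₁, c₀]ᵀ = XᵀP.
Eliminating c₀: 5·(row 1) − 8·(row 2) gives 486·c₁ = 5·(-102) − 8·(-14) = -398, so c₁ = -199/243.
Then c₀ = ((-14) − 8·(-199/243))/5 = -362/243.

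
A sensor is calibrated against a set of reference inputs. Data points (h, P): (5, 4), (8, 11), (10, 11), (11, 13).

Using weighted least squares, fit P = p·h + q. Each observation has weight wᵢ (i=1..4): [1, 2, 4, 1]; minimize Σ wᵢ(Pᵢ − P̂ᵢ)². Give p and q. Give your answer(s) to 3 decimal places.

Compute the Gram sums: Σwᵢ·h·h = 674, Σwᵢ·h = 72, Σwᵢ·1 = 8.
And Σwᵢ·h·P = 779, Σwᵢ·P = 83.
XᵀWX·[p, q]ᵀ = XᵀWP becomes [[674, 72]; [72, 8]]·[p, q]ᵀ = [779, 83]ᵀ.
Δ = 674·8 − 72² = 208.
p = (779·8 − 72·83)/208 = 16/13; q = (674·83 − 72·779)/208 = -73/104.

p = 1.231, q = -0.702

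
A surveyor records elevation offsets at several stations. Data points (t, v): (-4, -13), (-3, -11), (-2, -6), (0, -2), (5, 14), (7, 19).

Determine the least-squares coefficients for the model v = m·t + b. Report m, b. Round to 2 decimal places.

m = 2.95, b = -1.31

The normal equations are: 103·m + 3·b = 300;  3·m + 6·b = 1.
(Σt·t = 103, Σt = 3, Σ1 = 6, Σt·v = 300, Σv = 1.)
det = 103·6 − 3² = 609.
m = (300·6 − 3·1)/609 = 599/203; b = (103·1 − 3·300)/609 = -797/609.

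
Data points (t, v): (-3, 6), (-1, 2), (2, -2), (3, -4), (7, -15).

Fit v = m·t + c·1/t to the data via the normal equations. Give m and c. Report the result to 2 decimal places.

m = -2.04, c = 1.15

From the data, Σt·t = 72, Σt·1/t = 5, Σ1/t·1/t = 2633/1764.
Right-hand side: Σt·v = -141, Σ1/t·v = -178/21.
XᵀX·[m, c]ᵀ = Xᵀv becomes [[72, 5]; [5, 2633/1764]]·[m, c]ᵀ = [-141, -178/21]ᵀ.
Determinant 72·(2633/1764) − 5² = 4041/49.
m = ((-141)·(2633/1764) − 5·(-178/21))/(4041/49) = -98831/48492; c = (72·(-178/21) − 5·(-141))/(4041/49) = 1547/1347.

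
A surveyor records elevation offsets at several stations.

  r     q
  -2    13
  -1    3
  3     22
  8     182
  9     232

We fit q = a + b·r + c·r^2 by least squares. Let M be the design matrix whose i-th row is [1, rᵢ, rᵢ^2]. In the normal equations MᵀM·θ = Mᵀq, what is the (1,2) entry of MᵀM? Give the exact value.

Row 1 ↔ basis 1, column 2 ↔ basis r, so (MᵀM)_{1,2} = Σᵢ r = (1)·(-2) + (1)·(-1) + (1)·(3) + (1)·(8) + (1)·(9) = 17.

17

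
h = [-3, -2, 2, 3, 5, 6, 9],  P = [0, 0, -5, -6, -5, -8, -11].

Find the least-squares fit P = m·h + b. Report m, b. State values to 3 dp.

Setting ∂/∂m … = 0 gives: 168·m + 20·b = -200;  20·m + 7·b = -35.
Eliminating b: 7·(row 1) − 20·(row 2) gives 776·m = 7·(-200) − 20·(-35) = -700, so m = -175/194.
Then b = ((-35) − 20·(-175/194))/7 = -235/97.

m = -0.902, b = -2.423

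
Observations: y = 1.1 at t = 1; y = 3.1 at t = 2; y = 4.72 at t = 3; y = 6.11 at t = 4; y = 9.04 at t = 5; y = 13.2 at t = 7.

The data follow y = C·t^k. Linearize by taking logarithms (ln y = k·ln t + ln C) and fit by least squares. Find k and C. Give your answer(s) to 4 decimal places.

k = 1.2540, C = 1.1670

Taking logs, ln y = k·ln t + ln C, so regress ln y on ln t.
Σln t = 6.7334, Σ(ln t)² = 9.9861, Σln y = 9.3703, Σln t·ln y = 13.5625.
Equations: 9.9861·k + 6.7334·ln C = 13.5625;  6.7334·k + 6·ln C = 9.3703.
Slope k = (n·Σln t·ln y − Σln t·Σln y)/(n·Σ(ln t)² − (Σln t)²) = (6·13.5625 − 6.7334·9.3703)/14.5777 = 1.25401; ln C = (Σln y − k·Σln t)/n = 0.15443, so C = exp(0.15443) = 1.16699.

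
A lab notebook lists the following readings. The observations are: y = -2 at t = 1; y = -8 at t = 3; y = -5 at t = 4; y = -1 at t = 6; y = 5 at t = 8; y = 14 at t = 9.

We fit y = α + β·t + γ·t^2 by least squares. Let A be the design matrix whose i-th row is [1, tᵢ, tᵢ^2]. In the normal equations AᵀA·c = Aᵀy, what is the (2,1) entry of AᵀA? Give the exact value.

Row 2 ↔ basis t, column 1 ↔ basis 1, so (AᵀA)_{2,1} = Σᵢ t = (1)·(1) + (3)·(1) + (4)·(1) + (6)·(1) + (8)·(1) + (9)·(1) = 31.

31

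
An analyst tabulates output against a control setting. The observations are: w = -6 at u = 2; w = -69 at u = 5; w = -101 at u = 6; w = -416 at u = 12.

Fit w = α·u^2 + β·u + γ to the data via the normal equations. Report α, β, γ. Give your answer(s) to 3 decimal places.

The normal system XᵀX·[α, β, γ]ᵀ = Xᵀw is [[22673, 2077, 209]; [2077, 209, 25]; [209, 25, 4]]·[α, β, γ]ᵀ = [-65289, -5955, -592]ᵀ.
Inverting the 3×3 Gram matrix, [α, β, γ]ᵀ = [-16509/5756, -4843/5756, 10244/1439]ᵀ.

α = -2.868, β = -0.841, γ = 7.119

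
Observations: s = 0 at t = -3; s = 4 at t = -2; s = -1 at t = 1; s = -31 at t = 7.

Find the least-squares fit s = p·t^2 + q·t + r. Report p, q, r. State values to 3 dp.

p = -0.474, q = -1.331, r = 1.468

The normal system XᵀX·[p, q, r]ᵀ = Xᵀs is [[2499, 309, 63]; [309, 63, 3]; [63, 3, 4]]·[p, q, r]ᵀ = [-1504, -226, -28]ᵀ.
Row-reducing yields p = -7279/15348, q = -20429/15348, r = 3755/2558.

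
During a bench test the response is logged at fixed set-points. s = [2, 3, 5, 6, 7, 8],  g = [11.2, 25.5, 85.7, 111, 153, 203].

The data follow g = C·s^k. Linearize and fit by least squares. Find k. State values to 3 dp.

k = 2.102

Taking logs, ln g = k·ln s + ln C, so regress ln g on ln s.
Σln s = 9.2183, Σ(ln s)² = 15.5987, Σln g = 25.1586, Σln s·ln g = 41.6716.
Equations: 15.5987·k + 9.2183·ln C = 41.6716;  9.2183·k + 6·ln C = 25.1586.
Slope k = (n·Σln s·ln g − Σln s·Σln g)/(n·Σ(ln s)² − (Σln s)²) = (6·41.6716 − 9.2183·25.1586)/8.6152 = 2.10208; ln C = (Σln g − k·Σln s)/n = 0.96350.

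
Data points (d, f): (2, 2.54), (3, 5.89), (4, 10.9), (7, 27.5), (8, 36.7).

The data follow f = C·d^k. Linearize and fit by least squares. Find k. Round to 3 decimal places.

Linearized form: ln f = k·ln d + ln C. From the 5 transformed points,
XᵀX = [[11.7199, 7.2034]; [7.2034, 5]], rhs = [19.8466, 12.0111]ᵀ  (here Σln d = 7.2034, Σ(ln d)² = 11.7199, Σln f = 12.0111, Σln d·ln f = 19.8466).
Solving (det = 6.7102): k = 1.89443, ln C = -0.32704.

k = 1.894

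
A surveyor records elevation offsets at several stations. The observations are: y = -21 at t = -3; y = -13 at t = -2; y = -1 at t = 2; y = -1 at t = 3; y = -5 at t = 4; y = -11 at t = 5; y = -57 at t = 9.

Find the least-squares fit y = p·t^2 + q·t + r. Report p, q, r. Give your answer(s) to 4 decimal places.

p = -1.0433, q = 3.3129, r = -2.0326

From the data, Σt^2·t^2 = 7636, Σt^2·t = 918, Σt^2 = 148, Σt·t = 148, Σt = 18, Σ1 = 7.
And Σt^2·y = -5226, Σt·y = -504, Σy = -109.
Normal equations: [[7636, 918, 148]; [918, 148, 18]; [148, 18, 7]]·[p, q, r]ᵀ = [-5226, -504, -109]ᵀ.
Inverting the 3×3 Gram matrix, [p, q, r]ᵀ = [-309611/296769, 29793/8993, -603205/296769]ᵀ.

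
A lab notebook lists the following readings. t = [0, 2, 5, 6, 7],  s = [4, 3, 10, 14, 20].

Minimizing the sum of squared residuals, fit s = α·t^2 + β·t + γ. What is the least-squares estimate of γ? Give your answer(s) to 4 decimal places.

γ = 4.0040

From the data, Σt^2·t^2 = 4338, Σt^2·t = 692, Σt^2 = 114, Σt·t = 114, Σt = 20, Σ1 = 5.
And Σt^2·s = 1746, Σt·s = 280, Σs = 51.
Solving the 3×3 system (Gaussian elimination) gives α = 2366/4279, β = -6858/4279, γ = 17133/4279.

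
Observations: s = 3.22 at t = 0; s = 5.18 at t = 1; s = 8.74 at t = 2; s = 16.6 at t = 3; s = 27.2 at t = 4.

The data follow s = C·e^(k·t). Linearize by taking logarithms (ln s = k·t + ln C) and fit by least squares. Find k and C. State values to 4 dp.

With ln sᵢ as the transformed response and tᵢ as the regressor:
XᵀX = [[30.0000, 10.0000]; [10.0000, 5]], rhs = [27.6217, 11.0947]ᵀ  (here Σt = 10.0000, Σ(t)² = 30.0000, Σln s = 11.0947, Σt·ln s = 27.6217).
Slope k = (n·Σt·ln s − Σt·Σln s)/(n·Σ(t)² − (Σt)²) = (5·27.6217 − 10.0000·11.0947)/50.0000 = 0.54323; ln C = (Σln s − k·Σt)/n = 1.13249, so C = exp(1.13249) = 3.10337.

k = 0.5432, C = 3.1034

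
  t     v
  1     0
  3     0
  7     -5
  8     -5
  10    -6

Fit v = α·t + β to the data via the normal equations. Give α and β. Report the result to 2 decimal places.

α = -0.77, β = 1.27

From the data, Σt·t = 223, Σt = 29, Σ1 = 5.
For Mᵀv: Σt·v = -135, Σv = -16.
So MᵀM·[α, β]ᵀ = Mᵀv: [[223, 29]; [29, 5]]·[α, β]ᵀ = [-135, -16]ᵀ.
Eliminating β: 5·(row 1) − 29·(row 2) gives 274·α = 5·(-135) − 29·(-16) = -211, so α = -211/274.
Then β = ((-16) − 29·(-211/274))/5 = 347/274.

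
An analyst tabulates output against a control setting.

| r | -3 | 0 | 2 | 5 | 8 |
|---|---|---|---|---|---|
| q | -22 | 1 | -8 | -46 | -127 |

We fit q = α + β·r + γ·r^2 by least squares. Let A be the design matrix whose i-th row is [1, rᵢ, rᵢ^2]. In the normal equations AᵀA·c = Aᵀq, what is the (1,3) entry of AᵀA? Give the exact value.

102

Row 1 ↔ basis 1, column 3 ↔ basis r^2, so (AᵀA)_{1,3} = Σᵢ r^2 = (1)·(9) + (1)·(0) + (1)·(4) + (1)·(25) + (1)·(64) = 102.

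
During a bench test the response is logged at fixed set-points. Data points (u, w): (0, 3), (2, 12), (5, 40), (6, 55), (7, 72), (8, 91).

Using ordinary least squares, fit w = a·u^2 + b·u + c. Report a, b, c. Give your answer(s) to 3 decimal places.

a = 1.163, b = 1.646, c = 3.324

The normal equations are: 8434·a + 1204·b + 178·c = 12380;  1204·a + 178·b + 28·c = 1786;  178·a + 28·b + 6·c = 273.
Inverting the 3×3 Gram matrix, [a, b, c]ᵀ = [17231/14820, 1220/741, 1263/380]ᵀ.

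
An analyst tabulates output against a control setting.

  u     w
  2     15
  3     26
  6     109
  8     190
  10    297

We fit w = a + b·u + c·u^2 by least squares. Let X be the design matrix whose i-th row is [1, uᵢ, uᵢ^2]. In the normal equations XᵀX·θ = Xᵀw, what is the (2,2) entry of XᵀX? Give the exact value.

Row 2 ↔ basis u, column 2 ↔ basis u, so (XᵀX)_{2,2} = Σᵢ (u)·(u) = (2)·(2) + (3)·(3) + (6)·(6) + (8)·(8) + (10)·(10) = 213.

213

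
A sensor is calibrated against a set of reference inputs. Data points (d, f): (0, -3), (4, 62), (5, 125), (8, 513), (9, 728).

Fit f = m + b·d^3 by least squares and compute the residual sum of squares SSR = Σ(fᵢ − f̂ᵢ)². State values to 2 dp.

SSR = 7.09

Entries of XᵀX: Σ1 = 5, Σd^3 = 1430, Σd^3·d^3 = 813306.
And Σf = 1425, Σd^3·f = 812961.
Normal equations: [[5, 1430]; [1430, 813306]]·[m, b]ᵀ = [1425, 812961]ᵀ.
Determinant 5·813306 − 1430² = 2021630.
m = (1425·813306 − 1430·812961)/2021630 = -27486/15551; b = (5·812961 − 1430·1425)/2021630 = 405411/404326.
Residuals: -19167/15551, -81728/202163, 579011/404326, 281721/202163, -480655/404326; SSR = 2866035/404326.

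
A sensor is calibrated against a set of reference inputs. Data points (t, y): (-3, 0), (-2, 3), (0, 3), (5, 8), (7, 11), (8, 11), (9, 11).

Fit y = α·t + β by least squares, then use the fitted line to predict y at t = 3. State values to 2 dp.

The normal equations are: 232·α + 24·β = 298;  24·α + 7·β = 47.
Eliminating β: 7·(row 1) − 24·(row 2) gives 1048·α = 7·298 − 24·47 = 958, so α = 479/524.
Then β = (47 − 24·(479/524))/7 = 469/131.
At t = 3: ŷ = (479/524)·(3) + (469/131)·(1) = 3313/524.

ŷ = 6.32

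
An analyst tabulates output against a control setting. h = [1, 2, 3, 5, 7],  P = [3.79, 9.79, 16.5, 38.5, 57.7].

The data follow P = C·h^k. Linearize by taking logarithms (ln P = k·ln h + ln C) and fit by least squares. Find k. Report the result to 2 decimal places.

With ln Pᵢ as the transformed response and ln hᵢ as the regressor:
XᵀX = [[8.0643, 5.3471]; [5.3471, 5]], rhs = [18.4278, 14.1230]ᵀ  (here Σln h = 5.3471, Σ(ln h)² = 8.0643, Σln P = 14.1230, Σln h·ln P = 18.4278).
Slope k = (n·Σln h·ln P − Σln h·Σln P)/(n·Σ(ln h)² − (Σln h)²) = (5·18.4278 − 5.3471·14.1230)/11.7297 = 1.41706; ln C = (Σln P − k·Σln h)/n = 1.30916.

k = 1.42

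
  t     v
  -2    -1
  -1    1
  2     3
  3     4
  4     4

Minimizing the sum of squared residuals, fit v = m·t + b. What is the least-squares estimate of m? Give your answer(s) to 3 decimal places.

m = 0.813

Entries of AᵀA: Σt·t = 34, Σt = 6, Σ1 = 5.
For Aᵀv: Σt·v = 35, Σv = 11.
det = 34·5 − 6² = 134.
m = (35·5 − 6·11)/134 = 109/134; b = (34·11 − 6·35)/134 = 82/67.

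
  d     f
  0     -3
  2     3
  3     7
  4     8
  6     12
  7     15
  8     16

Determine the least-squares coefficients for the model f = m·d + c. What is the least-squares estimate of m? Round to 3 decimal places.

With design matrix X, XᵀX = [[178, 30]; [30, 7]] and Xᵀf = [364, 58]ᵀ.
det = 178·7 − 30² = 346.
m = (364·7 − 30·58)/346 = 404/173; c = (178·58 − 30·364)/346 = -298/173.

m = 2.335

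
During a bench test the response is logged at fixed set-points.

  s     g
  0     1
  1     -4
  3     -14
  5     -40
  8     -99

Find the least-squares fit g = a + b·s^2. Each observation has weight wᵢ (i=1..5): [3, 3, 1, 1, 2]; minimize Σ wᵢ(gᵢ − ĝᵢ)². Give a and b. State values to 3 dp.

a = -0.720, b = -1.538

Forming XᵀWX = [[10, 165]; [165, 8901]] and XᵀWg = [-261, -13810]ᵀ gives XᵀWX·[a, b]ᵀ = XᵀWg.
Eliminating b: 8901·(row 1) − 165·(row 2) gives 61785·a = 8901·(-261) − 165·(-13810) = -44511, so a = -14837/20595.
Then b = ((-13810) − 165·(-14837/20595))/8901 = -19007/12357.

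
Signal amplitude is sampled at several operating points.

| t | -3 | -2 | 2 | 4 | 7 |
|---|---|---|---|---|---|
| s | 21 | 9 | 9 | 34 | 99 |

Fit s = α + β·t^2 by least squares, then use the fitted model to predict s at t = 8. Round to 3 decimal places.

ŝ = 129.092

Compute the Gram sums: Σ1 = 5, Σt^2 = 82, Σt^2·t^2 = 2770.
For Aᵀs: Σs = 172, Σt^2·s = 5656.
Normal equations: [[5, 82]; [82, 2770]]·[α, β]ᵀ = [172, 5656]ᵀ.
Eliminating β: 2770·(row 1) − 82·(row 2) gives 7126·α = 2770·172 − 82·5656 = 12648, so α = 6324/3563.
Then β = (5656 − 82·(6324/3563))/2770 = 7088/3563.
At t = 8: ŝ = (6324/3563)·(1) + (7088/3563)·(64) = 65708/509.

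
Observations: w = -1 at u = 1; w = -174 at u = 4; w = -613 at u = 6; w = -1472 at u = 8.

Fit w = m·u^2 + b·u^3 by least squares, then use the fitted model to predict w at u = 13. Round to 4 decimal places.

The normal system XᵀX·[m, b]ᵀ = Xᵀw is [[5649, 41569]; [41569, 312897]]·[m, b]ᵀ = [-119061, -897209]ᵀ.
det = 5649·312897 − 41569² = 39573392.
m = ((-119061)·312897 − 41569·(-897209))/39573392 = 10562801/9893348; b = (5649·(-897209) − 41569·(-119061))/39573392 = -29771733/9893348.
At u = 13: ŵ = (10562801/9893348)·(169) + (-29771733/9893348)·(2197) = -15905846008/2473337.

ŵ = -6430.9255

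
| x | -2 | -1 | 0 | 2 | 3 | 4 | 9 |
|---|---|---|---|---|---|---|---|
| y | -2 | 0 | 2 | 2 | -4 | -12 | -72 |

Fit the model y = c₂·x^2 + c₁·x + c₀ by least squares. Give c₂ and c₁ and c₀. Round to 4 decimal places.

Forming MᵀM = [[6931, 819, 115]; [819, 115, 15]; [115, 15, 7]] and Mᵀy = [-6060, -700, -86]ᵀ gives MᵀM·[c₂, c₁, c₀]ᵀ = Mᵀy.
Row-reducing yields c₂ = -78545/78666, c₁ = 17715/26222, c₀ = 105016/39333.

c₂ = -0.9985, c₁ = 0.6756, c₀ = 2.6699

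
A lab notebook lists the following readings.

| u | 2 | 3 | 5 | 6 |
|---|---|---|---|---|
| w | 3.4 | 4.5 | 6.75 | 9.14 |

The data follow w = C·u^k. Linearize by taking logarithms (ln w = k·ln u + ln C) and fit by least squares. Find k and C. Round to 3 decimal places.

k = 0.865, C = 1.804

Linearized form: ln w = k·ln u + ln C. From the 4 transformed points,
AᵀA = [[7.4881, 5.1930]; [5.1930, 4]], rhs = [9.5385, 6.8501]ᵀ  (here Σln u = 5.1930, Σ(ln u)² = 7.4881, Σln w = 6.8501, Σln u·ln w = 9.5385).
Slope k = (n·Σln u·ln w − Σln u·Σln w)/(n·Σ(ln u)² − (Σln u)²) = (4·9.5385 − 5.1930·6.8501)/2.9856 = 0.86481; ln C = (Σln w − k·Σln u)/n = 0.58978, so C = exp(0.58978) = 1.80360.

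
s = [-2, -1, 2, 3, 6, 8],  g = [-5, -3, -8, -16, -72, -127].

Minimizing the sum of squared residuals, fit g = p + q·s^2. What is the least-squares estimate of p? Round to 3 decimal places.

Sums needed: Σ1 = 6, Σs^2 = 118, Σs^2·s^2 = 5506.
Right-hand side: Σg = -231, Σs^2·g = -10919.
Determinant 6·5506 − 118² = 19112.
p = ((-231)·5506 − 118·(-10919))/19112 = 4139/4778; q = (6·(-10919) − 118·(-231))/19112 = -4782/2389.

p = 0.866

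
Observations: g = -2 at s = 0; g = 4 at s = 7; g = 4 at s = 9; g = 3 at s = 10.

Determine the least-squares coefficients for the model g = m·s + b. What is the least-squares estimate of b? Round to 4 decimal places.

b = -1.5328

With design matrix X, XᵀX = [[230, 26]; [26, 4]] and Xᵀg = [94, 9]ᵀ.
Determinant 230·4 − 26² = 244.
m = (94·4 − 26·9)/244 = 71/122; b = (230·9 − 26·94)/244 = -187/122.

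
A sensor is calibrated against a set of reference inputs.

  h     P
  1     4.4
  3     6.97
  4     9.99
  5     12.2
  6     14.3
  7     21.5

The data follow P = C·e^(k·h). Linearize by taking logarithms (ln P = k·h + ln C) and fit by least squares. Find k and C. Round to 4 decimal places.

k = 0.2566, C = 3.3658

With ln Pᵢ as the transformed response and hᵢ as the regressor:
Σh = 26.0000, Σ(h)² = 136.0000, Σln P = 13.9546, Σh·ln P = 66.4579.
Equations: 136.0000·k + 26.0000·ln C = 66.4579;  26.0000·k + 6·ln C = 13.9546.
Slope k = (n·Σh·ln P − Σh·Σln P)/(n·Σ(h)² − (Σh)²) = (6·66.4579 − 26.0000·13.9546)/140.0000 = 0.25664; ln C = (Σln P − k·Σh)/n = 1.21367, so C = exp(1.21367) = 3.36582.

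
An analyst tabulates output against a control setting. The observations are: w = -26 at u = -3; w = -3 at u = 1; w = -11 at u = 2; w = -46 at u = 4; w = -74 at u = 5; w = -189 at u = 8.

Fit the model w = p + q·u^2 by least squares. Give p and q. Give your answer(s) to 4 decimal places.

p = 0.5784, q = -2.9619

Setting ∂/∂p … = 0 gives: 6·p + 119·q = -349;  119·p + 5075·q = -14963.
Δ = 6·5075 − 119² = 16289.
p = ((-349)·5075 − 119·(-14963))/16289 = 1346/2327; q = (6·(-14963) − 119·(-349))/16289 = -48247/16289.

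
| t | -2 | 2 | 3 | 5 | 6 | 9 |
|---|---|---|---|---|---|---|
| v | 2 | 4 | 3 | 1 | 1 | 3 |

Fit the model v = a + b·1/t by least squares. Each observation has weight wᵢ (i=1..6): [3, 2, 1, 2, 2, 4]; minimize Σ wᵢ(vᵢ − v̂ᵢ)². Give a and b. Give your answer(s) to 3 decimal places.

Normal-equation sums: Σwᵢ·1 = 14, Σwᵢ·1/t = 91/90, Σwᵢ·1/t·1/t = 12523/8100.
Right-hand side: Σwᵢ·v = 33, Σwᵢ·1/t·v = 61/15.
So XᵀWX·[a, b]ᵀ = XᵀWv: [[14, 91/90]; [91/90, 12523/8100]]·[a, b]ᵀ = [33, 61/15]ᵀ.
det = 14·(12523/8100) − (91/90)² = 167041/8100.
a = (33·(12523/8100) − (91/90)·(61/15))/(167041/8100) = 54279/23863; b = (14·(61/15) − (91/90)·33)/(167041/8100) = 27270/23863.

a = 2.275, b = 1.143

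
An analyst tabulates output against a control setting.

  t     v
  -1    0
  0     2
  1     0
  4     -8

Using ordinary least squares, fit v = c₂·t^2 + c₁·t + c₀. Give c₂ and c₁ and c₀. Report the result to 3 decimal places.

The normal system XᵀX·[c₂, c₁, c₀]ᵀ = Xᵀv is [[258, 64, 18]; [64, 18, 4]; [18, 4, 4]]·[c₂, c₁, c₀]ᵀ = [-128, -32, -6]ᵀ.
Inverting the 3×3 Gram matrix, [c₂, c₁, c₀]ᵀ = [-109/181, 22/181, 197/181]ᵀ.

c₂ = -0.602, c₁ = 0.122, c₀ = 1.088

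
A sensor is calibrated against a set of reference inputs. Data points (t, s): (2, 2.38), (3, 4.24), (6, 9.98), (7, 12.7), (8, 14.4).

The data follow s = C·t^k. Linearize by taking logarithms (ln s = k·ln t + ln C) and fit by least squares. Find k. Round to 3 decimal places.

Let Y = ln s. Fitting Y = k·ln t + ln C by least squares:
Σln t = 7.6089, Σ(ln t)² = 13.0084, Σln s = 9.8211, Σln t·ln s = 16.8022.
Equations: 13.0084·k + 7.6089·ln C = 16.8022;  7.6089·k + 5·ln C = 9.8211.
Δ = 13.0084·5 − (7.6089)² = 7.1473; k = (16.8022·5 − 7.6089·9.8211)/7.1473 = 1.29891, ln C = (13.0084·9.8211 − 7.6089·16.8022)/7.1473 = -0.01243.

k = 1.299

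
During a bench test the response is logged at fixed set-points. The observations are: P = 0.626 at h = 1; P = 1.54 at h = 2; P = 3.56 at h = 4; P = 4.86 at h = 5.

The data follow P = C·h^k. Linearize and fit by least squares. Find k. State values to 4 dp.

k = 1.2629

Taking logs, ln P = k·ln h + ln C, so regress ln P on ln h.
AᵀA = [[4.9926, 3.6889]; [3.6889, 4]], rhs = [4.6041, 2.8142]ᵀ  (here Σln h = 3.6889, Σ(ln h)² = 4.9926, Σln P = 2.8142, Σln h·ln P = 4.6041).
Δ = 4.9926·4 − (3.6889)² = 6.3624; k = (4.6041·4 − 3.6889·2.8142)/6.3624 = 1.26295, ln C = (4.9926·2.8142 − 3.6889·4.6041)/6.3624 = -0.46117.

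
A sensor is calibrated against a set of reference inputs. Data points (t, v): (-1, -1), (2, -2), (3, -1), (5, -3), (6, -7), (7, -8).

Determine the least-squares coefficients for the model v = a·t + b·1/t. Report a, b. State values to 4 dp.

From the data, Σt·t = 124, Σt·1/t = 6, Σ1/t·1/t = 31957/22050.
Right-hand side: Σt·v = -119, Σ1/t·v = -227/70.
AᵀA·[a, b]ᵀ = Aᵀv becomes [[124, 6]; [6, 31957/22050]]·[a, b]ᵀ = [-119, -227/70]ᵀ.
Eliminating b: (31957/22050)·(row 1) − 6·(row 2) gives (1584434/11025)·a = (31957/22050)·(-119) − 6·(-227/70) = -481979/3150, so a = -3373853/3168868.
Then b = ((-227/70) − 6·(-3373853/3168868))/(31957/22050) = 1719270/792217.

a = -1.0647, b = 2.1702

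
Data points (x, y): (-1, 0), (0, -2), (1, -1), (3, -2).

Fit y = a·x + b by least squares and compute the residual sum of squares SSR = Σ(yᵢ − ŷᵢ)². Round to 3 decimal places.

Sums needed: Σx·x = 11, Σx = 3, Σ1 = 4.
For Mᵀy: Σx·y = -7, Σy = -5.
So MᵀM·[a, b]ᵀ = Mᵀy: [[11, 3]; [3, 4]]·[a, b]ᵀ = [-7, -5]ᵀ.
det = 11·4 − 3² = 35.
a = ((-7)·4 − 3·(-5))/35 = -13/35; b = (11·(-5) − 3·(-7))/35 = -34/35.
Residuals: 3/5, -36/35, 12/35, 3/35; SSR = 54/35.

SSR = 1.543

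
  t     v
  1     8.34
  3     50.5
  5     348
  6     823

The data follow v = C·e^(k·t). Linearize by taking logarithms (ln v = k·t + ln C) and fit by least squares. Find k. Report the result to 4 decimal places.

Let Y = ln v. Fitting Y = k·t + ln C by least squares:
Σt = 15.0000, Σ(t)² = 71.0000, Σln v = 18.6082, Σt·ln v = 83.4257.
Normal system: [[71.0000, 15.0000]; [15.0000, 4]]·[k, ln C]ᵀ = [83.4257, 18.6082]ᵀ.
Slope k = (n·Σt·ln v − Σt·Σln v)/(n·Σ(t)² − (Σt)²) = (4·83.4257 − 15.0000·18.6082)/59.0000 = 0.92508; ln C = (Σln v − k·Σt)/n = 1.18298.

k = 0.9251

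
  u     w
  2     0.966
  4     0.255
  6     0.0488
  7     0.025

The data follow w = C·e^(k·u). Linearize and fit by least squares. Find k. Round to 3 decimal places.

Linearized form: ln w = k·u + ln C. From the 4 transformed points,
Σu = 19.0000, Σ(u)² = 105.0000, Σln w = -8.1100, Σu·ln w = -49.4775.
Equations: 105.0000·k + 19.0000·ln C = -49.4775;  19.0000·k + 4·ln C = -8.1100.
Solving (det = 59.0000): k = -0.74271, ln C = 1.50039.

k = -0.743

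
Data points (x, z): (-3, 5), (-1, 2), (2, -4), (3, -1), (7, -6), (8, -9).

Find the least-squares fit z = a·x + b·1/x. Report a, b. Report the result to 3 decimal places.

Entries of AᵀA: Σx·x = 136, Σx·1/x = 6, Σ1/x·1/x = 42569/28224.
Right-hand side: Σx·z = -142, Σ1/x·z = -447/56.
So AᵀA·[a, b]ᵀ = Aᵀz: [[136, 6]; [6, 42569/28224]]·[a, b]ᵀ = [-142, -447/56]ᵀ.
det = 136·(42569/28224) − 6² = 596665/3528.
a = ((-142)·(42569/28224) − 6·(-447/56))/(596665/3528) = -469307/477332; b = (136·(-447/56) − 6·(-142))/(596665/3528) = -164808/119333.

a = -0.983, b = -1.381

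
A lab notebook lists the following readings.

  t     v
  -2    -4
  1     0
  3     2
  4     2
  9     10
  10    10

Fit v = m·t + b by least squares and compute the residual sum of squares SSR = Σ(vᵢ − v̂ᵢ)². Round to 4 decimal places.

Entries of MᵀM: Σt·t = 211, Σt = 25, Σ1 = 6.
And Σt·v = 212, Σv = 20.
So MᵀM·[m, b]ᵀ = Mᵀv: [[211, 25]; [25, 6]]·[m, b]ᵀ = [212, 20]ᵀ.
Eliminating b: 6·(row 1) − 25·(row 2) gives 641·m = 6·212 − 25·20 = 772, so m = 772/641.
Then b = (20 − 25·(772/641))/6 = -1080/641.
Residuals: 60/641, 308/641, 46/641, -726/641, 542/641, -230/641; SSR = 1520/641.

SSR = 2.3713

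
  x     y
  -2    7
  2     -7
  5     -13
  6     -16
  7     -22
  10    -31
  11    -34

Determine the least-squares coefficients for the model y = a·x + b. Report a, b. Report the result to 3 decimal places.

a = -3.128, b = 0.856

With design matrix M, MᵀM = [[339, 39]; [39, 7]] and Mᵀy = [-1027, -116]ᵀ.
det = 339·7 − 39² = 852.
a = ((-1027)·7 − 39·(-116))/852 = -2665/852; b = (339·(-116) − 39·(-1027))/852 = 243/284.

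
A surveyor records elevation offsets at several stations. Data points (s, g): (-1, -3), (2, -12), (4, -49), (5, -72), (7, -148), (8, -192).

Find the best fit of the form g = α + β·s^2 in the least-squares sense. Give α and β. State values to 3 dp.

α = 0.304, β = -3.005

Normal-equation sums: Σ1 = 6, Σs^2 = 159, Σs^2·s^2 = 7395.
Right-hand side: Σg = -476, Σs^2·g = -22175.
AᵀA·[α, β]ᵀ = Aᵀg becomes [[6, 159]; [159, 7395]]·[α, β]ᵀ = [-476, -22175]ᵀ.
det = 6·7395 − 159² = 19089.
α = ((-476)·7395 − 159·(-22175))/19089 = 215/707; β = (6·(-22175) − 159·(-476))/19089 = -6374/2121.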